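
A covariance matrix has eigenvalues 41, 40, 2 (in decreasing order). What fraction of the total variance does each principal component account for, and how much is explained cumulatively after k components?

Step 1 — total variance = trace(Sigma) = Σ λ_i = 41 + 40 + 2 = 83.

Step 2 — fraction explained by component i = λ_i / Σ λ:
  PC1: 41/83 = 0.494
  PC2: 40/83 = 0.4819
  PC3: 2/83 = 0.0241

Step 3 — cumulative fraction after k components = (λ_1 + ... + λ_k) / Σ λ:
  k = 1: 41/83 = 0.494
  k = 2: (41 + 40)/83 = 81/83 = 0.9759
  k = 3: (41 + 40 + 2)/83 = 83/83 = 1

Summary (fraction, with percent):

explained: PC1 0.494 (49.4%), PC2 0.4819 (48.19%), PC3 0.0241 (2.41%);  cumulative: 0.494, 0.9759, 1


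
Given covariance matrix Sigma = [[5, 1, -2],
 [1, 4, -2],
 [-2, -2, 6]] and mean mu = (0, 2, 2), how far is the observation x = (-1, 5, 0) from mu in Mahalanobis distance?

Step 1 — centre the observation: (x - mu) = (-1, 3, -2).

Step 2 — invert Sigma (cofactor / det for 3×3, or solve directly):
  Sigma^{-1} = [[0.2326, -0.0233, 0.0698],
 [-0.0233, 0.3023, 0.093],
 [0.0698, 0.093, 0.2209]].

Step 3 — form the quadratic (x - mu)^T · Sigma^{-1} · (x - mu):
  Sigma^{-1} · (x - mu) = (-0.4419, 0.7442, -0.2326).
  (x - mu)^T · [Sigma^{-1} · (x - mu)] = (-1)·(-0.4419) + (3)·(0.7442) + (-2)·(-0.2326) = 3.1395.

Step 4 — take square root: d = √(3.1395) ≈ 1.7719.

d(x, mu) = √(3.1395) ≈ 1.7719


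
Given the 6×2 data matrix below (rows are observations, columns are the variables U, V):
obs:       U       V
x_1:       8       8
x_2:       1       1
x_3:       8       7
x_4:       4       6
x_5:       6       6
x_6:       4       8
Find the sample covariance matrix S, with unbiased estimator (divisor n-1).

Step 1 — column means:
  mean(U) = (8 + 1 + 8 + 4 + 6 + 4) / 6 = 31/6 = 5.1667
  mean(V) = (8 + 1 + 7 + 6 + 6 + 8) / 6 = 36/6 = 6

Step 2 — sample covariance S[i,j] = (1/(n-1)) · Σ_k (x_{k,i} - mean_i) · (x_{k,j} - mean_j), with n-1 = 5.
  S[U,U] = ((2.8333)·(2.8333) + (-4.1667)·(-4.1667) + (2.8333)·(2.8333) + (-1.1667)·(-1.1667) + (0.8333)·(0.8333) + (-1.1667)·(-1.1667)) / 5 = 36.8333/5 = 7.3667
  S[U,V] = ((2.8333)·(2) + (-4.1667)·(-5) + (2.8333)·(1) + (-1.1667)·(0) + (0.8333)·(0) + (-1.1667)·(2)) / 5 = 27/5 = 5.4
  S[V,V] = ((2)·(2) + (-5)·(-5) + (1)·(1) + (0)·(0) + (0)·(0) + (2)·(2)) / 5 = 34/5 = 6.8

S is symmetric (S[j,i] = S[i,j]). Assembling:

S = [[7.3667, 5.4],
 [5.4, 6.8]]


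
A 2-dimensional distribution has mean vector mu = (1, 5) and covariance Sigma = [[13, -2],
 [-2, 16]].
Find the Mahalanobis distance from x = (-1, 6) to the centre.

Step 1 — centre the observation: (x - mu) = (-2, 1).

Step 2 — invert Sigma. det(Sigma) = 13·16 - (-2)² = 204.
  Sigma^{-1} = (1/det) · [[d, -b], [-b, a]] = [[0.0784, 0.0098],
 [0.0098, 0.0637]].

Step 3 — form the quadratic (x - mu)^T · Sigma^{-1} · (x - mu):
  Sigma^{-1} · (x - mu) = (-0.1471, 0.0441).
  (x - mu)^T · [Sigma^{-1} · (x - mu)] = (-2)·(-0.1471) + (1)·(0.0441) = 0.3382.

Step 4 — take square root: d = √(0.3382) ≈ 0.5816.

d(x, mu) = √(0.3382) ≈ 0.5816


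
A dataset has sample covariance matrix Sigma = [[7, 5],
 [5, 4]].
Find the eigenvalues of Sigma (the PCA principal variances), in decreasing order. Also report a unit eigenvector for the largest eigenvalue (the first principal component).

Step 1 — characteristic polynomial of 2×2 Sigma:
  det(Sigma - λI) = λ² - trace · λ + det = 0.
  trace = 7 + 4 = 11, det = 7·4 - (5)² = 3.
Step 2 — discriminant:
  Δ = trace² - 4·det = 121 - 12 = 109.
Step 3 — eigenvalues:
  λ = (trace ± √Δ)/2 = (11 ± 10.4403)/2,
  λ_1 = 10.7202,  λ_2 = 0.2798.

Step 4 — unit eigenvector for λ_1: solve (Sigma - λ_1 I)v = 0. First row:
  (7 - 10.7202)·v_x + (5)·v_y = 0, i.e. (-3.7202)·v_x + (5)·v_y = 0,
  so v ∝ (b, λ_1 - a) = (5, 3.7202) = u.
  ||u|| = √((5)² + (3.7202)²) = √(38.8395) ≈ 6.2321,
  v_1 = u/||u|| ≈ (0.8023, 0.5969) (||v_1|| = 1).

λ_1 = 10.7202,  λ_2 = 0.2798;  v_1 ≈ (0.8023, 0.5969)


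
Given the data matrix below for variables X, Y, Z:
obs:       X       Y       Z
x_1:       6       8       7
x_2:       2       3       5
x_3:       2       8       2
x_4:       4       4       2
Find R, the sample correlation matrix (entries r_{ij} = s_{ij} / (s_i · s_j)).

Step 1 — column means:
  mean(X) = (6 + 2 + 2 + 4) / 4 = 14/4 = 3.5
  mean(Y) = (8 + 3 + 8 + 4) / 4 = 23/4 = 5.75
  mean(Z) = (7 + 5 + 2 + 2) / 4 = 16/4 = 4

Step 2 — sample variances and covariances s[i,j] = (1/(n-1)) · Σ_k (x_{k,i} - mean_i) · (x_{k,j} - mean_j), with n-1 = 3:
  s[X,X] = ((2.5)·(2.5) + (-1.5)·(-1.5) + (-1.5)·(-1.5) + (0.5)·(0.5)) / 3 = 11/3 = 3.6667
  s[X,Y] = ((2.5)·(2.25) + (-1.5)·(-2.75) + (-1.5)·(2.25) + (0.5)·(-1.75)) / 3 = 5.5/3 = 1.8333
  s[X,Z] = ((2.5)·(3) + (-1.5)·(1) + (-1.5)·(-2) + (0.5)·(-2)) / 3 = 8/3 = 2.6667
  s[Y,Y] = ((2.25)·(2.25) + (-2.75)·(-2.75) + (2.25)·(2.25) + (-1.75)·(-1.75)) / 3 = 20.75/3 = 6.9167
  s[Y,Z] = ((2.25)·(3) + (-2.75)·(1) + (2.25)·(-2) + (-1.75)·(-2)) / 3 = 3/3 = 1
  s[Z,Z] = ((3)·(3) + (1)·(1) + (-2)·(-2) + (-2)·(-2)) / 3 = 18/3 = 6
  Sample standard deviations s_i = √(s[i,i]):
  s(X) = √(3.6667) = 1.9149
  s(Y) = √(6.9167) = 2.63
  s(Z) = √(6) = 2.4495

Step 3 — r_{ij} = s_{ij} / (s_i · s_j):
  r[X,X] = 1 (diagonal).
  r[X,Y] = 1.8333 / (1.9149 · 2.63) = 1.8333 / 5.036 = 0.364
  r[X,Z] = 2.6667 / (1.9149 · 2.4495) = 2.6667 / 4.6904 = 0.5685
  r[Y,Y] = 1 (diagonal).
  r[Y,Z] = 1 / (2.63 · 2.4495) = 1 / 6.442 = 0.1552
  r[Z,Z] = 1 (diagonal).

R is symmetric with unit diagonal. Assembling:

R = [[1, 0.364, 0.5685],
 [0.364, 1, 0.1552],
 [0.5685, 0.1552, 1]]


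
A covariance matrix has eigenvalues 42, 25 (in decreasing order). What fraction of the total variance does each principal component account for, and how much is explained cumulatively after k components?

Step 1 — total variance = trace(Sigma) = Σ λ_i = 42 + 25 = 67.

Step 2 — fraction explained by component i = λ_i / Σ λ:
  PC1: 42/67 = 0.6269
  PC2: 25/67 = 0.3731

Step 3 — cumulative fraction after k components = (λ_1 + ... + λ_k) / Σ λ:
  k = 1: 42/67 = 0.6269
  k = 2: (42 + 25)/67 = 67/67 = 1

Summary (fraction, with percent):

explained: PC1 0.6269 (62.69%), PC2 0.3731 (37.31%);  cumulative: 0.6269, 1


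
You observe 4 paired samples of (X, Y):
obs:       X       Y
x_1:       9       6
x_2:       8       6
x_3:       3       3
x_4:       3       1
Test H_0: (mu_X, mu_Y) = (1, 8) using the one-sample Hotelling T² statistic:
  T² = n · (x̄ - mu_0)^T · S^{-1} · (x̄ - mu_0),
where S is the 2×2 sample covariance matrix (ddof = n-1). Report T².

Step 1 — sample mean vector:
  mean(X) = (9 + 8 + 3 + 3) / 4 = 23/4 = 5.75
  mean(Y) = (6 + 6 + 3 + 1) / 4 = 16/4 = 4
  x̄ = (5.75, 4),  deviation x̄ - mu_0 = (5.75, 4) - (1, 8) = (4.75, -4).

Step 2 — sample covariance matrix, S[i,j] = (1/(n-1)) · Σ_k (x_{k,i} - mean_i) · (x_{k,j} - mean_j), divisor n-1 = 3:
  S[X,X] = ((3.25)·(3.25) + (2.25)·(2.25) + (-2.75)·(-2.75) + (-2.75)·(-2.75)) / 3 = 30.75/3 = 10.25
  S[X,Y] = ((3.25)·(2) + (2.25)·(2) + (-2.75)·(-1) + (-2.75)·(-3)) / 3 = 22/3 = 7.3333
  S[Y,Y] = ((2)·(2) + (2)·(2) + (-1)·(-1) + (-3)·(-3)) / 3 = 18/3 = 6
  S = [[10.25, 7.3333],
 [7.3333, 6]].

Step 3 — invert S. det(S) = 10.25·6 - (7.3333)² = 7.7222.
  S^{-1} = (1/det) · [[d, -b], [-b, a]] = [[0.777, -0.9496],
 [-0.9496, 1.3273]].

Step 4 — quadratic form (x̄ - mu_0)^T · S^{-1} · (x̄ - mu_0):
  S^{-1} · (x̄ - mu_0) = (7.4892, -9.8201),
  (x̄ - mu_0)^T · [...] = (4.75)·(7.4892) + (-4)·(-9.8201) = 74.8543.

Step 5 — scale by n: T² = 4 · 74.8543 = 299.4173.

T² ≈ 299.4173


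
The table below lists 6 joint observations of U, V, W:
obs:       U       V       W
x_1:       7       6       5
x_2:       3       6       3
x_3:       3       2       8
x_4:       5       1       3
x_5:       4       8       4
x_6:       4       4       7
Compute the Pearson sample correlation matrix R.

Step 1 — column means:
  mean(U) = (7 + 3 + 3 + 5 + 4 + 4) / 6 = 26/6 = 4.3333
  mean(V) = (6 + 6 + 2 + 1 + 8 + 4) / 6 = 27/6 = 4.5
  mean(W) = (5 + 3 + 8 + 3 + 4 + 7) / 6 = 30/6 = 5

Step 2 — sample variances and covariances s[i,j] = (1/(n-1)) · Σ_k (x_{k,i} - mean_i) · (x_{k,j} - mean_j), with n-1 = 5:
  s[U,U] = ((2.6667)·(2.6667) + (-1.3333)·(-1.3333) + (-1.3333)·(-1.3333) + (0.6667)·(0.6667) + (-0.3333)·(-0.3333) + (-0.3333)·(-0.3333)) / 5 = 11.3333/5 = 2.2667
  s[U,V] = ((2.6667)·(1.5) + (-1.3333)·(1.5) + (-1.3333)·(-2.5) + (0.6667)·(-3.5) + (-0.3333)·(3.5) + (-0.3333)·(-0.5)) / 5 = 2/5 = 0.4
  s[U,W] = ((2.6667)·(0) + (-1.3333)·(-2) + (-1.3333)·(3) + (0.6667)·(-2) + (-0.3333)·(-1) + (-0.3333)·(2)) / 5 = -3/5 = -0.6
  s[V,V] = ((1.5)·(1.5) + (1.5)·(1.5) + (-2.5)·(-2.5) + (-3.5)·(-3.5) + (3.5)·(3.5) + (-0.5)·(-0.5)) / 5 = 35.5/5 = 7.1
  s[V,W] = ((1.5)·(0) + (1.5)·(-2) + (-2.5)·(3) + (-3.5)·(-2) + (3.5)·(-1) + (-0.5)·(2)) / 5 = -8/5 = -1.6
  s[W,W] = ((0)·(0) + (-2)·(-2) + (3)·(3) + (-2)·(-2) + (-1)·(-1) + (2)·(2)) / 5 = 22/5 = 4.4
  Sample standard deviations s_i = √(s[i,i]):
  s(U) = √(2.2667) = 1.5055
  s(V) = √(7.1) = 2.6646
  s(W) = √(4.4) = 2.0976

Step 3 — r_{ij} = s_{ij} / (s_i · s_j):
  r[U,U] = 1 (diagonal).
  r[U,V] = 0.4 / (1.5055 · 2.6646) = 0.4 / 4.0116 = 0.0997
  r[U,W] = -0.6 / (1.5055 · 2.0976) = -0.6 / 3.1581 = -0.19
  r[V,V] = 1 (diagonal).
  r[V,W] = -1.6 / (2.6646 · 2.0976) = -1.6 / 5.5893 = -0.2863
  r[W,W] = 1 (diagonal).

R is symmetric with unit diagonal. Assembling:

R = [[1, 0.0997, -0.19],
 [0.0997, 1, -0.2863],
 [-0.19, -0.2863, 1]]


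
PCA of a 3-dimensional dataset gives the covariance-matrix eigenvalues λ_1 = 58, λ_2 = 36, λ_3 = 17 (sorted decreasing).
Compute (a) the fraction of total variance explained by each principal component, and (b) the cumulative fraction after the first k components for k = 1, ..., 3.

Step 1 — total variance = trace(Sigma) = Σ λ_i = 58 + 36 + 17 = 111.

Step 2 — fraction explained by component i = λ_i / Σ λ:
  PC1: 58/111 = 0.5225
  PC2: 36/111 = 0.3243
  PC3: 17/111 = 0.1532

Step 3 — cumulative fraction after k components = (λ_1 + ... + λ_k) / Σ λ:
  k = 1: 58/111 = 0.5225
  k = 2: (58 + 36)/111 = 94/111 = 0.8468
  k = 3: (58 + 36 + 17)/111 = 111/111 = 1

Summary (fraction, with percent):

explained: PC1 0.5225 (52.25%), PC2 0.3243 (32.43%), PC3 0.1532 (15.32%);  cumulative: 0.5225, 0.8468, 1


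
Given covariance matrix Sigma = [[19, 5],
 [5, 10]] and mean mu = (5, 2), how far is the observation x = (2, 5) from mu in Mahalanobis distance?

Step 1 — centre the observation: (x - mu) = (-3, 3).

Step 2 — invert Sigma. det(Sigma) = 19·10 - (5)² = 165.
  Sigma^{-1} = (1/det) · [[d, -b], [-b, a]] = [[0.0606, -0.0303],
 [-0.0303, 0.1152]].

Step 3 — form the quadratic (x - mu)^T · Sigma^{-1} · (x - mu):
  Sigma^{-1} · (x - mu) = (-0.2727, 0.4364).
  (x - mu)^T · [Sigma^{-1} · (x - mu)] = (-3)·(-0.2727) + (3)·(0.4364) = 2.1273.

Step 4 — take square root: d = √(2.1273) ≈ 1.4585.

d(x, mu) = √(2.1273) ≈ 1.4585


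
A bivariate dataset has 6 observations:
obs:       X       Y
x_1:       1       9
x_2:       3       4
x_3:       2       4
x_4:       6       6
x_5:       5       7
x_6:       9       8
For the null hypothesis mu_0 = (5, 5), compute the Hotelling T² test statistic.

Step 1 — sample mean vector:
  mean(X) = (1 + 3 + 2 + 6 + 5 + 9) / 6 = 26/6 = 4.3333
  mean(Y) = (9 + 4 + 4 + 6 + 7 + 8) / 6 = 38/6 = 6.3333
  x̄ = (4.3333, 6.3333),  deviation x̄ - mu_0 = (4.3333, 6.3333) - (5, 5) = (-0.6667, 1.3333).

Step 2 — sample covariance matrix, S[i,j] = (1/(n-1)) · Σ_k (x_{k,i} - mean_i) · (x_{k,j} - mean_j), divisor n-1 = 5:
  S[X,X] = ((-3.3333)·(-3.3333) + (-1.3333)·(-1.3333) + (-2.3333)·(-2.3333) + (1.6667)·(1.6667) + (0.6667)·(0.6667) + (4.6667)·(4.6667)) / 5 = 43.3333/5 = 8.6667
  S[X,Y] = ((-3.3333)·(2.6667) + (-1.3333)·(-2.3333) + (-2.3333)·(-2.3333) + (1.6667)·(-0.3333) + (0.6667)·(0.6667) + (4.6667)·(1.6667)) / 5 = 7.3333/5 = 1.4667
  S[Y,Y] = ((2.6667)·(2.6667) + (-2.3333)·(-2.3333) + (-2.3333)·(-2.3333) + (-0.3333)·(-0.3333) + (0.6667)·(0.6667) + (1.6667)·(1.6667)) / 5 = 21.3333/5 = 4.2667
  S = [[8.6667, 1.4667],
 [1.4667, 4.2667]].

Step 3 — invert S. det(S) = 8.6667·4.2667 - (1.4667)² = 34.8267.
  S^{-1} = (1/det) · [[d, -b], [-b, a]] = [[0.1225, -0.0421],
 [-0.0421, 0.2489]].

Step 4 — quadratic form (x̄ - mu_0)^T · S^{-1} · (x̄ - mu_0):
  S^{-1} · (x̄ - mu_0) = (-0.1378, 0.3599),
  (x̄ - mu_0)^T · [...] = (-0.6667)·(-0.1378) + (1.3333)·(0.3599) = 0.5717.

Step 5 — scale by n: T² = 6 · 0.5717 = 3.4303.

T² ≈ 3.4303


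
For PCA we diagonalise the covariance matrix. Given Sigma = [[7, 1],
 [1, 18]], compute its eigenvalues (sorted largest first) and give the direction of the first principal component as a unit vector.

Step 1 — characteristic polynomial of 2×2 Sigma:
  det(Sigma - λI) = λ² - trace · λ + det = 0.
  trace = 7 + 18 = 25, det = 7·18 - (1)² = 125.
Step 2 — discriminant:
  Δ = trace² - 4·det = 625 - 500 = 125.
Step 3 — eigenvalues:
  λ = (trace ± √Δ)/2 = (25 ± 11.1803)/2,
  λ_1 = 18.0902,  λ_2 = 6.9098.

Step 4 — unit eigenvector for λ_1: solve (Sigma - λ_1 I)v = 0. First row:
  (7 - 18.0902)·v_x + (1)·v_y = 0, i.e. (-11.0902)·v_x + (1)·v_y = 0,
  so v ∝ (b, λ_1 - a) = (1, 11.0902) = u.
  ||u|| = √((1)² + (11.0902)²) = √(123.9919) ≈ 11.1352,
  v_1 = u/||u|| ≈ (0.0898, 0.996) (||v_1|| = 1).

λ_1 = 18.0902,  λ_2 = 6.9098;  v_1 ≈ (0.0898, 0.996)


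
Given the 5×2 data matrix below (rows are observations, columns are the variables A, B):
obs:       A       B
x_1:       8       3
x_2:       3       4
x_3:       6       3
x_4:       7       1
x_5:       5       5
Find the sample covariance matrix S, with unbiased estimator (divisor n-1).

Step 1 — column means:
  mean(A) = (8 + 3 + 6 + 7 + 5) / 5 = 29/5 = 5.8
  mean(B) = (3 + 4 + 3 + 1 + 5) / 5 = 16/5 = 3.2

Step 2 — sample covariance S[i,j] = (1/(n-1)) · Σ_k (x_{k,i} - mean_i) · (x_{k,j} - mean_j), with n-1 = 4.
  S[A,A] = ((2.2)·(2.2) + (-2.8)·(-2.8) + (0.2)·(0.2) + (1.2)·(1.2) + (-0.8)·(-0.8)) / 4 = 14.8/4 = 3.7
  S[A,B] = ((2.2)·(-0.2) + (-2.8)·(0.8) + (0.2)·(-0.2) + (1.2)·(-2.2) + (-0.8)·(1.8)) / 4 = -6.8/4 = -1.7
  S[B,B] = ((-0.2)·(-0.2) + (0.8)·(0.8) + (-0.2)·(-0.2) + (-2.2)·(-2.2) + (1.8)·(1.8)) / 4 = 8.8/4 = 2.2

S is symmetric (S[j,i] = S[i,j]). Assembling:

S = [[3.7, -1.7],
 [-1.7, 2.2]]


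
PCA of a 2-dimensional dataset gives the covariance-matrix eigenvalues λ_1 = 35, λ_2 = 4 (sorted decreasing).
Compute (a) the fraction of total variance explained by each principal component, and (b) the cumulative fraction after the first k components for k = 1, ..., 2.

Step 1 — total variance = trace(Sigma) = Σ λ_i = 35 + 4 = 39.

Step 2 — fraction explained by component i = λ_i / Σ λ:
  PC1: 35/39 = 0.8974
  PC2: 4/39 = 0.1026

Step 3 — cumulative fraction after k components = (λ_1 + ... + λ_k) / Σ λ:
  k = 1: 35/39 = 0.8974
  k = 2: (35 + 4)/39 = 39/39 = 1

Summary (fraction, with percent):

explained: PC1 0.8974 (89.74%), PC2 0.1026 (10.26%);  cumulative: 0.8974, 1


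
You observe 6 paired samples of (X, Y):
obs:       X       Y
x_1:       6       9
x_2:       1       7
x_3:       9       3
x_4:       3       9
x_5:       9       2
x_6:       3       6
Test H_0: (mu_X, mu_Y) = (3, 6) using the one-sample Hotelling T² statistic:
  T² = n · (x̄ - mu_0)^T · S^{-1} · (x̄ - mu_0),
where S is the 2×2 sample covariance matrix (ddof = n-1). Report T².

Step 1 — sample mean vector:
  mean(X) = (6 + 1 + 9 + 3 + 9 + 3) / 6 = 31/6 = 5.1667
  mean(Y) = (9 + 7 + 3 + 9 + 2 + 6) / 6 = 36/6 = 6
  x̄ = (5.1667, 6),  deviation x̄ - mu_0 = (5.1667, 6) - (3, 6) = (2.1667, 0).

Step 2 — sample covariance matrix, S[i,j] = (1/(n-1)) · Σ_k (x_{k,i} - mean_i) · (x_{k,j} - mean_j), divisor n-1 = 5:
  S[X,X] = ((0.8333)·(0.8333) + (-4.1667)·(-4.1667) + (3.8333)·(3.8333) + (-2.1667)·(-2.1667) + (3.8333)·(3.8333) + (-2.1667)·(-2.1667)) / 5 = 56.8333/5 = 11.3667
  S[X,Y] = ((0.8333)·(3) + (-4.1667)·(1) + (3.8333)·(-3) + (-2.1667)·(3) + (3.8333)·(-4) + (-2.1667)·(0)) / 5 = -35/5 = -7
  S[Y,Y] = ((3)·(3) + (1)·(1) + (-3)·(-3) + (3)·(3) + (-4)·(-4) + (0)·(0)) / 5 = 44/5 = 8.8
  S = [[11.3667, -7],
 [-7, 8.8]].

Step 3 — invert S. det(S) = 11.3667·8.8 - (-7)² = 51.0267.
  S^{-1} = (1/det) · [[d, -b], [-b, a]] = [[0.1725, 0.1372],
 [0.1372, 0.2228]].

Step 4 — quadratic form (x̄ - mu_0)^T · S^{-1} · (x̄ - mu_0):
  S^{-1} · (x̄ - mu_0) = (0.3737, 0.2972),
  (x̄ - mu_0)^T · [...] = (2.1667)·(0.3737) + (0)·(0.2972) = 0.8096.

Step 5 — scale by n: T² = 6 · 0.8096 = 4.8576.

T² ≈ 4.8576


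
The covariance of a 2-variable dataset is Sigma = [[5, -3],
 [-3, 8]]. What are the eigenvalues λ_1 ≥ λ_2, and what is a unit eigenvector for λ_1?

Step 1 — characteristic polynomial of 2×2 Sigma:
  det(Sigma - λI) = λ² - trace · λ + det = 0.
  trace = 5 + 8 = 13, det = 5·8 - (-3)² = 31.
Step 2 — discriminant:
  Δ = trace² - 4·det = 169 - 124 = 45.
Step 3 — eigenvalues:
  λ = (trace ± √Δ)/2 = (13 ± 6.7082)/2,
  λ_1 = 9.8541,  λ_2 = 3.1459.

Step 4 — unit eigenvector for λ_1: solve (Sigma - λ_1 I)v = 0. First row:
  (5 - 9.8541)·v_x + (-3)·v_y = 0, i.e. (-4.8541)·v_x + (-3)·v_y = 0,
  so v ∝ (b, λ_1 - a) = (-3, 4.8541); multiply by -1 so the first entry is positive: u = (3, -4.8541).
  ||u|| = √((3)² + (-4.8541)²) = √(32.5623) ≈ 5.7063,
  v_1 = u/||u|| ≈ (0.5257, -0.8507) (||v_1|| = 1).

λ_1 = 9.8541,  λ_2 = 3.1459;  v_1 ≈ (0.5257, -0.8507)


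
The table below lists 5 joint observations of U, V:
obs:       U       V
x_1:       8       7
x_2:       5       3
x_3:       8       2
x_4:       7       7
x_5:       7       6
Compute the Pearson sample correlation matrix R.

Step 1 — column means:
  mean(U) = (8 + 5 + 8 + 7 + 7) / 5 = 35/5 = 7
  mean(V) = (7 + 3 + 2 + 7 + 6) / 5 = 25/5 = 5

Step 2 — sample variances and covariances s[i,j] = (1/(n-1)) · Σ_k (x_{k,i} - mean_i) · (x_{k,j} - mean_j), with n-1 = 4:
  s[U,U] = ((1)·(1) + (-2)·(-2) + (1)·(1) + (0)·(0) + (0)·(0)) / 4 = 6/4 = 1.5
  s[U,V] = ((1)·(2) + (-2)·(-2) + (1)·(-3) + (0)·(2) + (0)·(1)) / 4 = 3/4 = 0.75
  s[V,V] = ((2)·(2) + (-2)·(-2) + (-3)·(-3) + (2)·(2) + (1)·(1)) / 4 = 22/4 = 5.5
  Sample standard deviations s_i = √(s[i,i]):
  s(U) = √(1.5) = 1.2247
  s(V) = √(5.5) = 2.3452

Step 3 — r_{ij} = s_{ij} / (s_i · s_j):
  r[U,U] = 1 (diagonal).
  r[U,V] = 0.75 / (1.2247 · 2.3452) = 0.75 / 2.8723 = 0.2611
  r[V,V] = 1 (diagonal).

R is symmetric with unit diagonal. Assembling:

R = [[1, 0.2611],
 [0.2611, 1]]


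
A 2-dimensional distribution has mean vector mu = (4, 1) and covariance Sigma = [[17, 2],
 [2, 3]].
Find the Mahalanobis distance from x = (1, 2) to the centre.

Step 1 — centre the observation: (x - mu) = (-3, 1).

Step 2 — invert Sigma. det(Sigma) = 17·3 - (2)² = 47.
  Sigma^{-1} = (1/det) · [[d, -b], [-b, a]] = [[0.0638, -0.0426],
 [-0.0426, 0.3617]].

Step 3 — form the quadratic (x - mu)^T · Sigma^{-1} · (x - mu):
  Sigma^{-1} · (x - mu) = (-0.234, 0.4894).
  (x - mu)^T · [Sigma^{-1} · (x - mu)] = (-3)·(-0.234) + (1)·(0.4894) = 1.1915.

Step 4 — take square root: d = √(1.1915) ≈ 1.0916.

d(x, mu) = √(1.1915) ≈ 1.0916


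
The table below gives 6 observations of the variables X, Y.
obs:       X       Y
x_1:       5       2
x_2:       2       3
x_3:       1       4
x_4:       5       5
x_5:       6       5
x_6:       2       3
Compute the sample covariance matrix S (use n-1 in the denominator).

Step 1 — column means:
  mean(X) = (5 + 2 + 1 + 5 + 6 + 2) / 6 = 21/6 = 3.5
  mean(Y) = (2 + 3 + 4 + 5 + 5 + 3) / 6 = 22/6 = 3.6667

Step 2 — sample covariance S[i,j] = (1/(n-1)) · Σ_k (x_{k,i} - mean_i) · (x_{k,j} - mean_j), with n-1 = 5.
  S[X,X] = ((1.5)·(1.5) + (-1.5)·(-1.5) + (-2.5)·(-2.5) + (1.5)·(1.5) + (2.5)·(2.5) + (-1.5)·(-1.5)) / 5 = 21.5/5 = 4.3
  S[X,Y] = ((1.5)·(-1.6667) + (-1.5)·(-0.6667) + (-2.5)·(0.3333) + (1.5)·(1.3333) + (2.5)·(1.3333) + (-1.5)·(-0.6667)) / 5 = 4/5 = 0.8
  S[Y,Y] = ((-1.6667)·(-1.6667) + (-0.6667)·(-0.6667) + (0.3333)·(0.3333) + (1.3333)·(1.3333) + (1.3333)·(1.3333) + (-0.6667)·(-0.6667)) / 5 = 7.3333/5 = 1.4667

S is symmetric (S[j,i] = S[i,j]). Assembling:

S = [[4.3, 0.8],
 [0.8, 1.4667]]


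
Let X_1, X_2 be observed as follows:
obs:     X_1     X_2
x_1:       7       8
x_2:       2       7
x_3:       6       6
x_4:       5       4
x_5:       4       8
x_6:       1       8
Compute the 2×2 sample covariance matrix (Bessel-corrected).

Step 1 — column means:
  mean(X_1) = (7 + 2 + 6 + 5 + 4 + 1) / 6 = 25/6 = 4.1667
  mean(X_2) = (8 + 7 + 6 + 4 + 8 + 8) / 6 = 41/6 = 6.8333

Step 2 — sample covariance S[i,j] = (1/(n-1)) · Σ_k (x_{k,i} - mean_i) · (x_{k,j} - mean_j), with n-1 = 5.
  S[X_1,X_1] = ((2.8333)·(2.8333) + (-2.1667)·(-2.1667) + (1.8333)·(1.8333) + (0.8333)·(0.8333) + (-0.1667)·(-0.1667) + (-3.1667)·(-3.1667)) / 5 = 26.8333/5 = 5.3667
  S[X_1,X_2] = ((2.8333)·(1.1667) + (-2.1667)·(0.1667) + (1.8333)·(-0.8333) + (0.8333)·(-2.8333) + (-0.1667)·(1.1667) + (-3.1667)·(1.1667)) / 5 = -4.8333/5 = -0.9667
  S[X_2,X_2] = ((1.1667)·(1.1667) + (0.1667)·(0.1667) + (-0.8333)·(-0.8333) + (-2.8333)·(-2.8333) + (1.1667)·(1.1667) + (1.1667)·(1.1667)) / 5 = 12.8333/5 = 2.5667

S is symmetric (S[j,i] = S[i,j]). Assembling:

S = [[5.3667, -0.9667],
 [-0.9667, 2.5667]]


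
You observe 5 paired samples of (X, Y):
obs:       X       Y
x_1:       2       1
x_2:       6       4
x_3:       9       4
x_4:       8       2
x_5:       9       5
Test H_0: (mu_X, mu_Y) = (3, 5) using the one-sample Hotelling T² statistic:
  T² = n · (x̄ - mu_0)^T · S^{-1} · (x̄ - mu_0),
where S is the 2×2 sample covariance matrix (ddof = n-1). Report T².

Step 1 — sample mean vector:
  mean(X) = (2 + 6 + 9 + 8 + 9) / 5 = 34/5 = 6.8
  mean(Y) = (1 + 4 + 4 + 2 + 5) / 5 = 16/5 = 3.2
  x̄ = (6.8, 3.2),  deviation x̄ - mu_0 = (6.8, 3.2) - (3, 5) = (3.8, -1.8).

Step 2 — sample covariance matrix, S[i,j] = (1/(n-1)) · Σ_k (x_{k,i} - mean_i) · (x_{k,j} - mean_j), divisor n-1 = 4:
  S[X,X] = ((-4.8)·(-4.8) + (-0.8)·(-0.8) + (2.2)·(2.2) + (1.2)·(1.2) + (2.2)·(2.2)) / 4 = 34.8/4 = 8.7
  S[X,Y] = ((-4.8)·(-2.2) + (-0.8)·(0.8) + (2.2)·(0.8) + (1.2)·(-1.2) + (2.2)·(1.8)) / 4 = 14.2/4 = 3.55
  S[Y,Y] = ((-2.2)·(-2.2) + (0.8)·(0.8) + (0.8)·(0.8) + (-1.2)·(-1.2) + (1.8)·(1.8)) / 4 = 10.8/4 = 2.7
  S = [[8.7, 3.55],
 [3.55, 2.7]].

Step 3 — invert S. det(S) = 8.7·2.7 - (3.55)² = 10.8875.
  S^{-1} = (1/det) · [[d, -b], [-b, a]] = [[0.248, -0.3261],
 [-0.3261, 0.7991]].

Step 4 — quadratic form (x̄ - mu_0)^T · S^{-1} · (x̄ - mu_0):
  S^{-1} · (x̄ - mu_0) = (1.5293, -2.6774),
  (x̄ - mu_0)^T · [...] = (3.8)·(1.5293) + (-1.8)·(-2.6774) = 10.6305.

Step 5 — scale by n: T² = 5 · 10.6305 = 53.1527.

T² ≈ 53.1527


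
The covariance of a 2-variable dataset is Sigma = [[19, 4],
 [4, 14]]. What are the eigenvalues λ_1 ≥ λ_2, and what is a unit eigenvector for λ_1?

Step 1 — characteristic polynomial of 2×2 Sigma:
  det(Sigma - λI) = λ² - trace · λ + det = 0.
  trace = 19 + 14 = 33, det = 19·14 - (4)² = 250.
Step 2 — discriminant:
  Δ = trace² - 4·det = 1089 - 1000 = 89.
Step 3 — eigenvalues:
  λ = (trace ± √Δ)/2 = (33 ± 9.434)/2,
  λ_1 = 21.217,  λ_2 = 11.783.

Step 4 — unit eigenvector for λ_1: solve (Sigma - λ_1 I)v = 0. First row:
  (19 - 21.217)·v_x + (4)·v_y = 0, i.e. (-2.217)·v_x + (4)·v_y = 0,
  so v ∝ (b, λ_1 - a) = (4, 2.217) = u.
  ||u|| = √((4)² + (2.217)²) = √(20.915) ≈ 4.5733,
  v_1 = u/||u|| ≈ (0.8746, 0.4848) (||v_1|| = 1).

λ_1 = 21.217,  λ_2 = 11.783;  v_1 ≈ (0.8746, 0.4848)


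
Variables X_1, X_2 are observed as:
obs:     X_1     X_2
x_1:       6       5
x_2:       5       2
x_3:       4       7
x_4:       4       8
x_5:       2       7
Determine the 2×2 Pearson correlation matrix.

Step 1 — column means:
  mean(X_1) = (6 + 5 + 4 + 4 + 2) / 5 = 21/5 = 4.2
  mean(X_2) = (5 + 2 + 7 + 8 + 7) / 5 = 29/5 = 5.8

Step 2 — sample variances and covariances s[i,j] = (1/(n-1)) · Σ_k (x_{k,i} - mean_i) · (x_{k,j} - mean_j), with n-1 = 4:
  s[X_1,X_1] = ((1.8)·(1.8) + (0.8)·(0.8) + (-0.2)·(-0.2) + (-0.2)·(-0.2) + (-2.2)·(-2.2)) / 4 = 8.8/4 = 2.2
  s[X_1,X_2] = ((1.8)·(-0.8) + (0.8)·(-3.8) + (-0.2)·(1.2) + (-0.2)·(2.2) + (-2.2)·(1.2)) / 4 = -7.8/4 = -1.95
  s[X_2,X_2] = ((-0.8)·(-0.8) + (-3.8)·(-3.8) + (1.2)·(1.2) + (2.2)·(2.2) + (1.2)·(1.2)) / 4 = 22.8/4 = 5.7
  Sample standard deviations s_i = √(s[i,i]):
  s(X_1) = √(2.2) = 1.4832
  s(X_2) = √(5.7) = 2.3875

Step 3 — r_{ij} = s_{ij} / (s_i · s_j):
  r[X_1,X_1] = 1 (diagonal).
  r[X_1,X_2] = -1.95 / (1.4832 · 2.3875) = -1.95 / 3.5412 = -0.5507
  r[X_2,X_2] = 1 (diagonal).

R is symmetric with unit diagonal. Assembling:

R = [[1, -0.5507],
 [-0.5507, 1]]


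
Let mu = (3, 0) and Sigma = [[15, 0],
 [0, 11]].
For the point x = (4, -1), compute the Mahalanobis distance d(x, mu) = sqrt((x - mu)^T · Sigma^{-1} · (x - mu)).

Step 1 — centre the observation: (x - mu) = (1, -1).

Step 2 — invert Sigma. det(Sigma) = 15·11 - (0)² = 165.
  Sigma^{-1} = (1/det) · [[d, -b], [-b, a]] = [[0.0667, 0],
 [0, 0.0909]].

Step 3 — form the quadratic (x - mu)^T · Sigma^{-1} · (x - mu):
  Sigma^{-1} · (x - mu) = (0.0667, -0.0909).
  (x - mu)^T · [Sigma^{-1} · (x - mu)] = (1)·(0.0667) + (-1)·(-0.0909) = 0.1576.

Step 4 — take square root: d = √(0.1576) ≈ 0.397.

d(x, mu) = √(0.1576) ≈ 0.397


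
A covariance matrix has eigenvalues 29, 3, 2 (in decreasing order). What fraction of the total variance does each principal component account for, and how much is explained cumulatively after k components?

Step 1 — total variance = trace(Sigma) = Σ λ_i = 29 + 3 + 2 = 34.

Step 2 — fraction explained by component i = λ_i / Σ λ:
  PC1: 29/34 = 0.8529
  PC2: 3/34 = 0.0882
  PC3: 2/34 = 0.0588

Step 3 — cumulative fraction after k components = (λ_1 + ... + λ_k) / Σ λ:
  k = 1: 29/34 = 0.8529
  k = 2: (29 + 3)/34 = 32/34 = 0.9412
  k = 3: (29 + 3 + 2)/34 = 34/34 = 1

Summary (fraction, with percent):

explained: PC1 0.8529 (85.29%), PC2 0.0882 (8.82%), PC3 0.0588 (5.88%);  cumulative: 0.8529, 0.9412, 1


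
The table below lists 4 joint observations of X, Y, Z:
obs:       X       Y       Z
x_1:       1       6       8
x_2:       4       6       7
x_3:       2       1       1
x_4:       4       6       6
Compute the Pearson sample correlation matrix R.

Step 1 — column means:
  mean(X) = (1 + 4 + 2 + 4) / 4 = 11/4 = 2.75
  mean(Y) = (6 + 6 + 1 + 6) / 4 = 19/4 = 4.75
  mean(Z) = (8 + 7 + 1 + 6) / 4 = 22/4 = 5.5

Step 2 — sample variances and covariances s[i,j] = (1/(n-1)) · Σ_k (x_{k,i} - mean_i) · (x_{k,j} - mean_j), with n-1 = 3:
  s[X,X] = ((-1.75)·(-1.75) + (1.25)·(1.25) + (-0.75)·(-0.75) + (1.25)·(1.25)) / 3 = 6.75/3 = 2.25
  s[X,Y] = ((-1.75)·(1.25) + (1.25)·(1.25) + (-0.75)·(-3.75) + (1.25)·(1.25)) / 3 = 3.75/3 = 1.25
  s[X,Z] = ((-1.75)·(2.5) + (1.25)·(1.5) + (-0.75)·(-4.5) + (1.25)·(0.5)) / 3 = 1.5/3 = 0.5
  s[Y,Y] = ((1.25)·(1.25) + (1.25)·(1.25) + (-3.75)·(-3.75) + (1.25)·(1.25)) / 3 = 18.75/3 = 6.25
  s[Y,Z] = ((1.25)·(2.5) + (1.25)·(1.5) + (-3.75)·(-4.5) + (1.25)·(0.5)) / 3 = 22.5/3 = 7.5
  s[Z,Z] = ((2.5)·(2.5) + (1.5)·(1.5) + (-4.5)·(-4.5) + (0.5)·(0.5)) / 3 = 29/3 = 9.6667
  Sample standard deviations s_i = √(s[i,i]):
  s(X) = √(2.25) = 1.5
  s(Y) = √(6.25) = 2.5
  s(Z) = √(9.6667) = 3.1091

Step 3 — r_{ij} = s_{ij} / (s_i · s_j):
  r[X,X] = 1 (diagonal).
  r[X,Y] = 1.25 / (1.5 · 2.5) = 1.25 / 3.75 = 0.3333
  r[X,Z] = 0.5 / (1.5 · 3.1091) = 0.5 / 4.6637 = 0.1072
  r[Y,Y] = 1 (diagonal).
  r[Y,Z] = 7.5 / (2.5 · 3.1091) = 7.5 / 7.7728 = 0.9649
  r[Z,Z] = 1 (diagonal).

R is symmetric with unit diagonal. Assembling:

R = [[1, 0.3333, 0.1072],
 [0.3333, 1, 0.9649],
 [0.1072, 0.9649, 1]]


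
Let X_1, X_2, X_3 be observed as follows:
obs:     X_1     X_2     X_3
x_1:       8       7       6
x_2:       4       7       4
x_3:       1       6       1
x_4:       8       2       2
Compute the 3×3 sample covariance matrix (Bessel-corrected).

Step 1 — column means:
  mean(X_1) = (8 + 4 + 1 + 8) / 4 = 21/4 = 5.25
  mean(X_2) = (7 + 7 + 6 + 2) / 4 = 22/4 = 5.5
  mean(X_3) = (6 + 4 + 1 + 2) / 4 = 13/4 = 3.25

Step 2 — sample covariance S[i,j] = (1/(n-1)) · Σ_k (x_{k,i} - mean_i) · (x_{k,j} - mean_j), with n-1 = 3.
  S[X_1,X_1] = ((2.75)·(2.75) + (-1.25)·(-1.25) + (-4.25)·(-4.25) + (2.75)·(2.75)) / 3 = 34.75/3 = 11.5833
  S[X_1,X_2] = ((2.75)·(1.5) + (-1.25)·(1.5) + (-4.25)·(0.5) + (2.75)·(-3.5)) / 3 = -9.5/3 = -3.1667
  S[X_1,X_3] = ((2.75)·(2.75) + (-1.25)·(0.75) + (-4.25)·(-2.25) + (2.75)·(-1.25)) / 3 = 12.75/3 = 4.25
  S[X_2,X_2] = ((1.5)·(1.5) + (1.5)·(1.5) + (0.5)·(0.5) + (-3.5)·(-3.5)) / 3 = 17/3 = 5.6667
  S[X_2,X_3] = ((1.5)·(2.75) + (1.5)·(0.75) + (0.5)·(-2.25) + (-3.5)·(-1.25)) / 3 = 8.5/3 = 2.8333
  S[X_3,X_3] = ((2.75)·(2.75) + (0.75)·(0.75) + (-2.25)·(-2.25) + (-1.25)·(-1.25)) / 3 = 14.75/3 = 4.9167

S is symmetric (S[j,i] = S[i,j]). Assembling:

S = [[11.5833, -3.1667, 4.25],
 [-3.1667, 5.6667, 2.8333],
 [4.25, 2.8333, 4.9167]]


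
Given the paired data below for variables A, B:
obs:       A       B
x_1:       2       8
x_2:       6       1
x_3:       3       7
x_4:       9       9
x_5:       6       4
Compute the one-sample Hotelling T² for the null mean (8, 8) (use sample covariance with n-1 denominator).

Step 1 — sample mean vector:
  mean(A) = (2 + 6 + 3 + 9 + 6) / 5 = 26/5 = 5.2
  mean(B) = (8 + 1 + 7 + 9 + 4) / 5 = 29/5 = 5.8
  x̄ = (5.2, 5.8),  deviation x̄ - mu_0 = (5.2, 5.8) - (8, 8) = (-2.8, -2.2).

Step 2 — sample covariance matrix, S[i,j] = (1/(n-1)) · Σ_k (x_{k,i} - mean_i) · (x_{k,j} - mean_j), divisor n-1 = 4:
  S[A,A] = ((-3.2)·(-3.2) + (0.8)·(0.8) + (-2.2)·(-2.2) + (3.8)·(3.8) + (0.8)·(0.8)) / 4 = 30.8/4 = 7.7
  S[A,B] = ((-3.2)·(2.2) + (0.8)·(-4.8) + (-2.2)·(1.2) + (3.8)·(3.2) + (0.8)·(-1.8)) / 4 = -2.8/4 = -0.7
  S[B,B] = ((2.2)·(2.2) + (-4.8)·(-4.8) + (1.2)·(1.2) + (3.2)·(3.2) + (-1.8)·(-1.8)) / 4 = 42.8/4 = 10.7
  S = [[7.7, -0.7],
 [-0.7, 10.7]].

Step 3 — invert S. det(S) = 7.7·10.7 - (-0.7)² = 81.9.
  S^{-1} = (1/det) · [[d, -b], [-b, a]] = [[0.1306, 0.0085],
 [0.0085, 0.094]].

Step 4 — quadratic form (x̄ - mu_0)^T · S^{-1} · (x̄ - mu_0):
  S^{-1} · (x̄ - mu_0) = (-0.3846, -0.2308),
  (x̄ - mu_0)^T · [...] = (-2.8)·(-0.3846) + (-2.2)·(-0.2308) = 1.5846.

Step 5 — scale by n: T² = 5 · 1.5846 = 7.9231.

T² ≈ 7.9231


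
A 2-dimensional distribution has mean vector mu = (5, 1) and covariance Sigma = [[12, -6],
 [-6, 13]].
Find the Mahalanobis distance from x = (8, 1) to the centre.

Step 1 — centre the observation: (x - mu) = (3, 0).

Step 2 — invert Sigma. det(Sigma) = 12·13 - (-6)² = 120.
  Sigma^{-1} = (1/det) · [[d, -b], [-b, a]] = [[0.1083, 0.05],
 [0.05, 0.1]].

Step 3 — form the quadratic (x - mu)^T · Sigma^{-1} · (x - mu):
  Sigma^{-1} · (x - mu) = (0.325, 0.15).
  (x - mu)^T · [Sigma^{-1} · (x - mu)] = (3)·(0.325) + (0)·(0.15) = 0.975.

Step 4 — take square root: d = √(0.975) ≈ 0.9874.

d(x, mu) = √(0.975) ≈ 0.9874


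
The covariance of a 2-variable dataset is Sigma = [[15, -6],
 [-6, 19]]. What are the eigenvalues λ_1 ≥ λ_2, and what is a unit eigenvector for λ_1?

Step 1 — characteristic polynomial of 2×2 Sigma:
  det(Sigma - λI) = λ² - trace · λ + det = 0.
  trace = 15 + 19 = 34, det = 15·19 - (-6)² = 249.
Step 2 — discriminant:
  Δ = trace² - 4·det = 1156 - 996 = 160.
Step 3 — eigenvalues:
  λ = (trace ± √Δ)/2 = (34 ± 12.6491)/2,
  λ_1 = 23.3246,  λ_2 = 10.6754.

Step 4 — unit eigenvector for λ_1: solve (Sigma - λ_1 I)v = 0. First row:
  (15 - 23.3246)·v_x + (-6)·v_y = 0, i.e. (-8.3246)·v_x + (-6)·v_y = 0,
  so v ∝ (b, λ_1 - a) = (-6, 8.3246); multiply by -1 so the first entry is positive: u = (6, -8.3246).
  ||u|| = √((6)² + (-8.3246)²) = √(105.2982) ≈ 10.2615,
  v_1 = u/||u|| ≈ (0.5847, -0.8112) (||v_1|| = 1).

λ_1 = 23.3246,  λ_2 = 10.6754;  v_1 ≈ (0.5847, -0.8112)


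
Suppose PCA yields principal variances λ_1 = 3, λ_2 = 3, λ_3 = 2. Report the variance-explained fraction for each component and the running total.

Step 1 — total variance = trace(Sigma) = Σ λ_i = 3 + 3 + 2 = 8.

Step 2 — fraction explained by component i = λ_i / Σ λ:
  PC1: 3/8 = 0.375
  PC2: 3/8 = 0.375
  PC3: 2/8 = 0.25

Step 3 — cumulative fraction after k components = (λ_1 + ... + λ_k) / Σ λ:
  k = 1: 3/8 = 0.375
  k = 2: (3 + 3)/8 = 6/8 = 0.75
  k = 3: (3 + 3 + 2)/8 = 8/8 = 1

Summary (fraction, with percent):

explained: PC1 0.375 (37.5%), PC2 0.375 (37.5%), PC3 0.25 (25%);  cumulative: 0.375, 0.75, 1


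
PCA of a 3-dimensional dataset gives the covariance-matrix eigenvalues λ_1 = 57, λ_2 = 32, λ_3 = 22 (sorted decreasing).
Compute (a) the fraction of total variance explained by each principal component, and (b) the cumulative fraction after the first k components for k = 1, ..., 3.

Step 1 — total variance = trace(Sigma) = Σ λ_i = 57 + 32 + 22 = 111.

Step 2 — fraction explained by component i = λ_i / Σ λ:
  PC1: 57/111 = 0.5135
  PC2: 32/111 = 0.2883
  PC3: 22/111 = 0.1982

Step 3 — cumulative fraction after k components = (λ_1 + ... + λ_k) / Σ λ:
  k = 1: 57/111 = 0.5135
  k = 2: (57 + 32)/111 = 89/111 = 0.8018
  k = 3: (57 + 32 + 22)/111 = 111/111 = 1

Summary (fraction, with percent):

explained: PC1 0.5135 (51.35%), PC2 0.2883 (28.83%), PC3 0.1982 (19.82%);  cumulative: 0.5135, 0.8018, 1


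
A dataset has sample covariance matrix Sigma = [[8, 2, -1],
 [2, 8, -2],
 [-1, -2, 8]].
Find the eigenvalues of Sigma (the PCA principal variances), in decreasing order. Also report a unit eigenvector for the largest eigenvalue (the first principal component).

Step 1 — characteristic polynomial p(λ) = det(λI - Sigma) = λ³ - tr·λ² + c_1·λ - det, where tr = trace, c_1 = sum of the principal 2×2 minors, det = det(Sigma):
  tr = 8 + 8 + 8 = 24,
  c_1 = (8·8 - (2)²) + (8·8 - (-1)²) + (8·8 - (-2)²) = 60 + 63 + 60 = 183,
  det = 8·(8·8 - (-2)²) - (2)·((2)·8 - (-2)·(-1)) + (-1)·((2)·(-2) - 8·(-1)) = 8·(60) - (2)·(14) + (-1)·(4) = 448.
  So p(λ) = λ³ - 24λ² + 183λ - 448.
Step 2 — look for an integer root (rational root theorem: any rational root is an integer divisor of 448). Testing λ = 7:
  p(7) = 343 - 1176 + 1281 - 448 = 0  ✓
  Dividing out (λ - 7): p(λ) = (λ - 7)(λ² - 17λ + 64).
Step 3 — remaining eigenvalues from the quadratic λ² - 17λ + 64 = 0:
  Δ = 17² - 4·64 = 289 - 256 = 33,  λ = (17 ± √33)/2 = (17 ± 5.7446)/2 ≈ 11.3723 or 5.6277.
  Sorted: λ_1 = 11.3723,  λ_2 = 7,  λ_3 = 5.6277  (check: sum = 24 = tr ✓).

Step 4 — unit eigenvector for λ_1 ≈ 11.3723: v spans the null space of (Sigma - λ_1 I), whose rows are
  r_1 = (-3.3723, 2, -1),  r_2 = (2, -3.3723, -2),  r_3 = (-1, -2, -3.3723).
  v is orthogonal to every row, so take v ∝ r_1 × r_2 = ((2)·(-2) - (-1)·(-3.3723), (-1)·(2) - (-3.3723)·(-2), (-3.3723)·(-3.3723) - (2)·(2)) ≈ (-7.3723, -8.7446, 7.3723).
  Rescale (multiply by -1 so the first nonzero entry is positive): u = (7.3723, 8.7446, -7.3723).
  ||u|| = √((7.3723)² + (8.7446)² + (-7.3723)²) = √(185.1684) ≈ 13.6077,  v_1 = u/||u|| ≈ (0.5418, 0.6426, -0.5418) (||v_1|| = 1).

λ_1 = 11.3723,  λ_2 = 7,  λ_3 = 5.6277;  v_1 ≈ (0.5418, 0.6426, -0.5418)


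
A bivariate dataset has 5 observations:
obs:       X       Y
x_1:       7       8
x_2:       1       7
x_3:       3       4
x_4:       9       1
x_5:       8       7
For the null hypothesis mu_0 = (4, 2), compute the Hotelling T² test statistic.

Step 1 — sample mean vector:
  mean(X) = (7 + 1 + 3 + 9 + 8) / 5 = 28/5 = 5.6
  mean(Y) = (8 + 7 + 4 + 1 + 7) / 5 = 27/5 = 5.4
  x̄ = (5.6, 5.4),  deviation x̄ - mu_0 = (5.6, 5.4) - (4, 2) = (1.6, 3.4).

Step 2 — sample covariance matrix, S[i,j] = (1/(n-1)) · Σ_k (x_{k,i} - mean_i) · (x_{k,j} - mean_j), divisor n-1 = 4:
  S[X,X] = ((1.4)·(1.4) + (-4.6)·(-4.6) + (-2.6)·(-2.6) + (3.4)·(3.4) + (2.4)·(2.4)) / 4 = 47.2/4 = 11.8
  S[X,Y] = ((1.4)·(2.6) + (-4.6)·(1.6) + (-2.6)·(-1.4) + (3.4)·(-4.4) + (2.4)·(1.6)) / 4 = -11.2/4 = -2.8
  S[Y,Y] = ((2.6)·(2.6) + (1.6)·(1.6) + (-1.4)·(-1.4) + (-4.4)·(-4.4) + (1.6)·(1.6)) / 4 = 33.2/4 = 8.3
  S = [[11.8, -2.8],
 [-2.8, 8.3]].

Step 3 — invert S. det(S) = 11.8·8.3 - (-2.8)² = 90.1.
  S^{-1} = (1/det) · [[d, -b], [-b, a]] = [[0.0921, 0.0311],
 [0.0311, 0.131]].

Step 4 — quadratic form (x̄ - mu_0)^T · S^{-1} · (x̄ - mu_0):
  S^{-1} · (x̄ - mu_0) = (0.2531, 0.495),
  (x̄ - mu_0)^T · [...] = (1.6)·(0.2531) + (3.4)·(0.495) = 2.0879.

Step 5 — scale by n: T² = 5 · 2.0879 = 10.4395.

T² ≈ 10.4395


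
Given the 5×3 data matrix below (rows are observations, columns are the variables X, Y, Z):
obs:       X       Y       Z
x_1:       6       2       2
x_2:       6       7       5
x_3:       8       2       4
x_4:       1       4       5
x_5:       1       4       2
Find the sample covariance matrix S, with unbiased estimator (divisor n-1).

Step 1 — column means:
  mean(X) = (6 + 6 + 8 + 1 + 1) / 5 = 22/5 = 4.4
  mean(Y) = (2 + 7 + 2 + 4 + 4) / 5 = 19/5 = 3.8
  mean(Z) = (2 + 5 + 4 + 5 + 2) / 5 = 18/5 = 3.6

Step 2 — sample covariance S[i,j] = (1/(n-1)) · Σ_k (x_{k,i} - mean_i) · (x_{k,j} - mean_j), with n-1 = 4.
  S[X,X] = ((1.6)·(1.6) + (1.6)·(1.6) + (3.6)·(3.6) + (-3.4)·(-3.4) + (-3.4)·(-3.4)) / 4 = 41.2/4 = 10.3
  S[X,Y] = ((1.6)·(-1.8) + (1.6)·(3.2) + (3.6)·(-1.8) + (-3.4)·(0.2) + (-3.4)·(0.2)) / 4 = -5.6/4 = -1.4
  S[X,Z] = ((1.6)·(-1.6) + (1.6)·(1.4) + (3.6)·(0.4) + (-3.4)·(1.4) + (-3.4)·(-1.6)) / 4 = 1.8/4 = 0.45
  S[Y,Y] = ((-1.8)·(-1.8) + (3.2)·(3.2) + (-1.8)·(-1.8) + (0.2)·(0.2) + (0.2)·(0.2)) / 4 = 16.8/4 = 4.2
  S[Y,Z] = ((-1.8)·(-1.6) + (3.2)·(1.4) + (-1.8)·(0.4) + (0.2)·(1.4) + (0.2)·(-1.6)) / 4 = 6.6/4 = 1.65
  S[Z,Z] = ((-1.6)·(-1.6) + (1.4)·(1.4) + (0.4)·(0.4) + (1.4)·(1.4) + (-1.6)·(-1.6)) / 4 = 9.2/4 = 2.3

S is symmetric (S[j,i] = S[i,j]). Assembling:

S = [[10.3, -1.4, 0.45],
 [-1.4, 4.2, 1.65],
 [0.45, 1.65, 2.3]]


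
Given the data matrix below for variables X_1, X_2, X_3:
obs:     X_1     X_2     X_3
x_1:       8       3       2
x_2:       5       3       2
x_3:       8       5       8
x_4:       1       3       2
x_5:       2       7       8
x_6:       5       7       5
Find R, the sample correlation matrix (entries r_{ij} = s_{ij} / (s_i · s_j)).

Step 1 — column means:
  mean(X_1) = (8 + 5 + 8 + 1 + 2 + 5) / 6 = 29/6 = 4.8333
  mean(X_2) = (3 + 3 + 5 + 3 + 7 + 7) / 6 = 28/6 = 4.6667
  mean(X_3) = (2 + 2 + 8 + 2 + 8 + 5) / 6 = 27/6 = 4.5

Step 2 — sample variances and covariances s[i,j] = (1/(n-1)) · Σ_k (x_{k,i} - mean_i) · (x_{k,j} - mean_j), with n-1 = 5:
  s[X_1,X_1] = ((3.1667)·(3.1667) + (0.1667)·(0.1667) + (3.1667)·(3.1667) + (-3.8333)·(-3.8333) + (-2.8333)·(-2.8333) + (0.1667)·(0.1667)) / 5 = 42.8333/5 = 8.5667
  s[X_1,X_2] = ((3.1667)·(-1.6667) + (0.1667)·(-1.6667) + (3.1667)·(0.3333) + (-3.8333)·(-1.6667) + (-2.8333)·(2.3333) + (0.1667)·(2.3333)) / 5 = -4.3333/5 = -0.8667
  s[X_1,X_3] = ((3.1667)·(-2.5) + (0.1667)·(-2.5) + (3.1667)·(3.5) + (-3.8333)·(-2.5) + (-2.8333)·(3.5) + (0.1667)·(0.5)) / 5 = 2.5/5 = 0.5
  s[X_2,X_2] = ((-1.6667)·(-1.6667) + (-1.6667)·(-1.6667) + (0.3333)·(0.3333) + (-1.6667)·(-1.6667) + (2.3333)·(2.3333) + (2.3333)·(2.3333)) / 5 = 19.3333/5 = 3.8667
  s[X_2,X_3] = ((-1.6667)·(-2.5) + (-1.6667)·(-2.5) + (0.3333)·(3.5) + (-1.6667)·(-2.5) + (2.3333)·(3.5) + (2.3333)·(0.5)) / 5 = 23/5 = 4.6
  s[X_3,X_3] = ((-2.5)·(-2.5) + (-2.5)·(-2.5) + (3.5)·(3.5) + (-2.5)·(-2.5) + (3.5)·(3.5) + (0.5)·(0.5)) / 5 = 43.5/5 = 8.7
  Sample standard deviations s_i = √(s[i,i]):
  s(X_1) = √(8.5667) = 2.9269
  s(X_2) = √(3.8667) = 1.9664
  s(X_3) = √(8.7) = 2.9496

Step 3 — r_{ij} = s_{ij} / (s_i · s_j):
  r[X_1,X_1] = 1 (diagonal).
  r[X_1,X_2] = -0.8667 / (2.9269 · 1.9664) = -0.8667 / 5.7554 = -0.1506
  r[X_1,X_3] = 0.5 / (2.9269 · 2.9496) = 0.5 / 8.6331 = 0.0579
  r[X_2,X_2] = 1 (diagonal).
  r[X_2,X_3] = 4.6 / (1.9664 · 2.9496) = 4.6 / 5.8 = 0.7931
  r[X_3,X_3] = 1 (diagonal).

R is symmetric with unit diagonal. Assembling:

R = [[1, -0.1506, 0.0579],
 [-0.1506, 1, 0.7931],
 [0.0579, 0.7931, 1]]
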